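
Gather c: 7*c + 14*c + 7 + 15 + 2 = 21*c + 24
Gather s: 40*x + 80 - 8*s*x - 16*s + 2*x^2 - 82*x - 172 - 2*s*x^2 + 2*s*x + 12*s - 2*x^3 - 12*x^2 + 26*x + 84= s*(-2*x^2 - 6*x - 4) - 2*x^3 - 10*x^2 - 16*x - 8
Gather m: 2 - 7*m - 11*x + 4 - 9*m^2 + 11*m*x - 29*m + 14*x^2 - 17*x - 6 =-9*m^2 + m*(11*x - 36) + 14*x^2 - 28*x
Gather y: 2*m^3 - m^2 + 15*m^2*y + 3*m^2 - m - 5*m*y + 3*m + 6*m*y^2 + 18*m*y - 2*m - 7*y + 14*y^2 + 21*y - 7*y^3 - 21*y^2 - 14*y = 2*m^3 + 2*m^2 - 7*y^3 + y^2*(6*m - 7) + y*(15*m^2 + 13*m)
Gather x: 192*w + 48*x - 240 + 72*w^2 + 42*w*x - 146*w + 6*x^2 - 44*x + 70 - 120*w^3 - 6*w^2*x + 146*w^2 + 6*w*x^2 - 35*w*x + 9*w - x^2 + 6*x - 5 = -120*w^3 + 218*w^2 + 55*w + x^2*(6*w + 5) + x*(-6*w^2 + 7*w + 10) - 175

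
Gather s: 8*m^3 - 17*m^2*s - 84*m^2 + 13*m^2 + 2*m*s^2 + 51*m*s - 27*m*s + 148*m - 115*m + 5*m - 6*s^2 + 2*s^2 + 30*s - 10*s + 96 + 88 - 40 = 8*m^3 - 71*m^2 + 38*m + s^2*(2*m - 4) + s*(-17*m^2 + 24*m + 20) + 144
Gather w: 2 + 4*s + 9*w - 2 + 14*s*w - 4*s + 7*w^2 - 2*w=7*w^2 + w*(14*s + 7)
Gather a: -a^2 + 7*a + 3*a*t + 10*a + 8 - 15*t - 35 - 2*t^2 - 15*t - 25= -a^2 + a*(3*t + 17) - 2*t^2 - 30*t - 52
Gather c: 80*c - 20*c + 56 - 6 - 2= 60*c + 48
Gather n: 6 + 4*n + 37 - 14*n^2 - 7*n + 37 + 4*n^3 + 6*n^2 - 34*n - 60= 4*n^3 - 8*n^2 - 37*n + 20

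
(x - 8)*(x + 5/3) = x^2 - 19*x/3 - 40/3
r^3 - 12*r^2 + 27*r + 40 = (r - 8)*(r - 5)*(r + 1)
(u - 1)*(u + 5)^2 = u^3 + 9*u^2 + 15*u - 25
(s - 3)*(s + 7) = s^2 + 4*s - 21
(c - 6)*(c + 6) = c^2 - 36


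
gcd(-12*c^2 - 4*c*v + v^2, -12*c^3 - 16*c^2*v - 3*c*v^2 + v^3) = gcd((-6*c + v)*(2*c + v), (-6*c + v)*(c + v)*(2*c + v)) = -12*c^2 - 4*c*v + v^2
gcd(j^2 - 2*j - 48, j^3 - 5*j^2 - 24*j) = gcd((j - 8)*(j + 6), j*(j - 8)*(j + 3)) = j - 8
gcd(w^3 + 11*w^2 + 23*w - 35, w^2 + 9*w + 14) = w + 7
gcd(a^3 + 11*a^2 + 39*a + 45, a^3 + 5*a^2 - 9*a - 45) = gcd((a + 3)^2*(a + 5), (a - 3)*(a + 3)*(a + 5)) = a^2 + 8*a + 15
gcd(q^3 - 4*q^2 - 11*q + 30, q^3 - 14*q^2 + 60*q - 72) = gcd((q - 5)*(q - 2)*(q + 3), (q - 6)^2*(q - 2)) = q - 2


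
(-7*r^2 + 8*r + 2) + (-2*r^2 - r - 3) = -9*r^2 + 7*r - 1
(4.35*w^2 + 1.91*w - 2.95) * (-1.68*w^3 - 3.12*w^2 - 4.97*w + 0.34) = -7.308*w^5 - 16.7808*w^4 - 22.6227*w^3 + 1.1903*w^2 + 15.3109*w - 1.003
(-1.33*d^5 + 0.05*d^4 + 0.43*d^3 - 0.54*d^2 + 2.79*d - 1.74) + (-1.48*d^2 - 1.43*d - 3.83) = -1.33*d^5 + 0.05*d^4 + 0.43*d^3 - 2.02*d^2 + 1.36*d - 5.57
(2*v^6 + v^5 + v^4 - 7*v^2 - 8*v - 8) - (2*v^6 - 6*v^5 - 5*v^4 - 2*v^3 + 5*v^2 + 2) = 7*v^5 + 6*v^4 + 2*v^3 - 12*v^2 - 8*v - 10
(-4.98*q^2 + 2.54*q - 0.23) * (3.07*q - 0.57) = -15.2886*q^3 + 10.6364*q^2 - 2.1539*q + 0.1311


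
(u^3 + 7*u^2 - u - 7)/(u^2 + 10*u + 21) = (u^2 - 1)/(u + 3)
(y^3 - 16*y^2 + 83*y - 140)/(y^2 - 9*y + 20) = y - 7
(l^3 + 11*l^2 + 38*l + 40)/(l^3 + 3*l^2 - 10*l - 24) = (l + 5)/(l - 3)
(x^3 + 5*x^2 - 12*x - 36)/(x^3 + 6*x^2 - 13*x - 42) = (x + 6)/(x + 7)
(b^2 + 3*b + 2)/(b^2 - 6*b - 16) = (b + 1)/(b - 8)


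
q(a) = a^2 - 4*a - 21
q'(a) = 2*a - 4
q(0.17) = -21.65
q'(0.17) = -3.66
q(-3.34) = 3.52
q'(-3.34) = -10.68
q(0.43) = -22.54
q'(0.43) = -3.14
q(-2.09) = -8.27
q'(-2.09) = -8.18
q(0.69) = -23.28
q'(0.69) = -2.62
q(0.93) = -23.86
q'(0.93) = -2.14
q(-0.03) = -20.88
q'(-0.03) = -4.06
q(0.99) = -23.98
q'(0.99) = -2.02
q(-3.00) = 0.00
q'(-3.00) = -10.00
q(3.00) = -24.00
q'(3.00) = 2.00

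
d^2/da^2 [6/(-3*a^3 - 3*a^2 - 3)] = 4*(-a^2*(3*a + 2)^2 + (3*a + 1)*(a^3 + a^2 + 1))/(a^3 + a^2 + 1)^3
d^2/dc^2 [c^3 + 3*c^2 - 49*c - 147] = 6*c + 6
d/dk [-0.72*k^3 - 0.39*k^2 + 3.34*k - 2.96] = -2.16*k^2 - 0.78*k + 3.34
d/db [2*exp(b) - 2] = 2*exp(b)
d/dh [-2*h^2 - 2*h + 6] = -4*h - 2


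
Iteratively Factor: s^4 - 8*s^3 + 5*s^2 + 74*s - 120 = (s - 2)*(s^3 - 6*s^2 - 7*s + 60) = (s - 5)*(s - 2)*(s^2 - s - 12) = (s - 5)*(s - 4)*(s - 2)*(s + 3)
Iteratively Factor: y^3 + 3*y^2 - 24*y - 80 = (y - 5)*(y^2 + 8*y + 16) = (y - 5)*(y + 4)*(y + 4)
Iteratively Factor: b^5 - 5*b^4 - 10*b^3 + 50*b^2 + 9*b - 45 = (b - 3)*(b^4 - 2*b^3 - 16*b^2 + 2*b + 15) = (b - 3)*(b - 1)*(b^3 - b^2 - 17*b - 15) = (b - 3)*(b - 1)*(b + 3)*(b^2 - 4*b - 5) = (b - 3)*(b - 1)*(b + 1)*(b + 3)*(b - 5)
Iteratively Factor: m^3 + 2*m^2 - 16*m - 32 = (m + 4)*(m^2 - 2*m - 8) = (m + 2)*(m + 4)*(m - 4)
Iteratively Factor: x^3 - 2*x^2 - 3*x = (x)*(x^2 - 2*x - 3) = x*(x - 3)*(x + 1)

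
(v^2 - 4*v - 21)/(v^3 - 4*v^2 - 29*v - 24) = (v - 7)/(v^2 - 7*v - 8)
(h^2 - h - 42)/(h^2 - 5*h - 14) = (h + 6)/(h + 2)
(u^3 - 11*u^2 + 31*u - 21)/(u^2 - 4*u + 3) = u - 7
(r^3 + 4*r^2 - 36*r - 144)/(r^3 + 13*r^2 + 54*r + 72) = (r - 6)/(r + 3)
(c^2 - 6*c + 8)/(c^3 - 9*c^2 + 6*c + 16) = (c - 4)/(c^2 - 7*c - 8)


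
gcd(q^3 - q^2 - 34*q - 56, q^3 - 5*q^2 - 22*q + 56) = q^2 - 3*q - 28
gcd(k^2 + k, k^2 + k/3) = k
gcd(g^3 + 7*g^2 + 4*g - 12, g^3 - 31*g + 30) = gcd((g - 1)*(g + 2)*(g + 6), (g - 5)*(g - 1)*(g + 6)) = g^2 + 5*g - 6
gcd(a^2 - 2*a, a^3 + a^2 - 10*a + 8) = a - 2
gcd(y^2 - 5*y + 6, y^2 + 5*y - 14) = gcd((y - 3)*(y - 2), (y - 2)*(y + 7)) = y - 2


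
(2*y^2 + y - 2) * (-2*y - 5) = -4*y^3 - 12*y^2 - y + 10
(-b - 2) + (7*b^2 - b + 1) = 7*b^2 - 2*b - 1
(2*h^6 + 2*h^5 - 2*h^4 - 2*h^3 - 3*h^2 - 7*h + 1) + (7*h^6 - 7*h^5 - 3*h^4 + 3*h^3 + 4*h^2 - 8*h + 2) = 9*h^6 - 5*h^5 - 5*h^4 + h^3 + h^2 - 15*h + 3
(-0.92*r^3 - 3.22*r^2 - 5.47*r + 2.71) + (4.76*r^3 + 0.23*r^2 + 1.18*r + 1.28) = 3.84*r^3 - 2.99*r^2 - 4.29*r + 3.99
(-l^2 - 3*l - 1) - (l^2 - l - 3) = -2*l^2 - 2*l + 2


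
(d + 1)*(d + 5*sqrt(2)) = d^2 + d + 5*sqrt(2)*d + 5*sqrt(2)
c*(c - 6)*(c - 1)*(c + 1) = c^4 - 6*c^3 - c^2 + 6*c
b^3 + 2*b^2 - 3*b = b*(b - 1)*(b + 3)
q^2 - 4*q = q*(q - 4)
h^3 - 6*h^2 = h^2*(h - 6)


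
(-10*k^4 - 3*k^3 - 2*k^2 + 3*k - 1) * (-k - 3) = 10*k^5 + 33*k^4 + 11*k^3 + 3*k^2 - 8*k + 3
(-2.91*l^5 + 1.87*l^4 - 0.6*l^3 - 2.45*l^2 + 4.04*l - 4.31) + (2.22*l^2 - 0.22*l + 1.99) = -2.91*l^5 + 1.87*l^4 - 0.6*l^3 - 0.23*l^2 + 3.82*l - 2.32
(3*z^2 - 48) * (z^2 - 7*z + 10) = 3*z^4 - 21*z^3 - 18*z^2 + 336*z - 480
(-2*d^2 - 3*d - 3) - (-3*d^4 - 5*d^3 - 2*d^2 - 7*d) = 3*d^4 + 5*d^3 + 4*d - 3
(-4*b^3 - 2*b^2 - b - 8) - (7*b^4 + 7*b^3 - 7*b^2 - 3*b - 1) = -7*b^4 - 11*b^3 + 5*b^2 + 2*b - 7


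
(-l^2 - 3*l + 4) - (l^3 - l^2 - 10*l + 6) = -l^3 + 7*l - 2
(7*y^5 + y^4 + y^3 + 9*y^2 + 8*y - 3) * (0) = 0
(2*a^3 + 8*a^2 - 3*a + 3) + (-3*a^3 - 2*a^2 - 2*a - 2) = -a^3 + 6*a^2 - 5*a + 1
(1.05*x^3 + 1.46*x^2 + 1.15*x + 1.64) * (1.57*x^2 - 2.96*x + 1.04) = 1.6485*x^5 - 0.8158*x^4 - 1.4241*x^3 + 0.6892*x^2 - 3.6584*x + 1.7056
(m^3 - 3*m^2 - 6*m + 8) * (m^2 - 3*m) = m^5 - 6*m^4 + 3*m^3 + 26*m^2 - 24*m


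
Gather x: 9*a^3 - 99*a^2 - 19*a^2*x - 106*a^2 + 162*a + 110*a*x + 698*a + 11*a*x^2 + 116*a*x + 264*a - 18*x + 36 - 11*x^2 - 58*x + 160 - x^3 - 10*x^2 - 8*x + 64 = 9*a^3 - 205*a^2 + 1124*a - x^3 + x^2*(11*a - 21) + x*(-19*a^2 + 226*a - 84) + 260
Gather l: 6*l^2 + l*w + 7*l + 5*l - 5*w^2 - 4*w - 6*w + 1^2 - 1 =6*l^2 + l*(w + 12) - 5*w^2 - 10*w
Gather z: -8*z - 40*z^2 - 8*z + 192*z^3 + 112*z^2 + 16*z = 192*z^3 + 72*z^2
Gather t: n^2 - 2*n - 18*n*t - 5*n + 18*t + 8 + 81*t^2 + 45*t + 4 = n^2 - 7*n + 81*t^2 + t*(63 - 18*n) + 12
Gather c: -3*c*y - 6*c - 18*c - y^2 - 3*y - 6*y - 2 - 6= c*(-3*y - 24) - y^2 - 9*y - 8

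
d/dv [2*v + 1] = 2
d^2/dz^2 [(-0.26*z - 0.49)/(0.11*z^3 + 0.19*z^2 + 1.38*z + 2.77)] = (-0.018876*z^5 - 0.103752*z^4 - 0.103692*z^3 + 0.398238*z^2 + 0.945978000000001*z + 0.637214000000001)/(0.001331*z^9 + 0.006897*z^8 + 0.062007*z^7 + 0.280462*z^6 + 1.125264*z^5 + 3.908415*z^4 + 9.517893*z^3 + 20.199117*z^2 + 31.765806*z + 21.253933)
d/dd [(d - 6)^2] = 2*d - 12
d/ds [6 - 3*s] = -3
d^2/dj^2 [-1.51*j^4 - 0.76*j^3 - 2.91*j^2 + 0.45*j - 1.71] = -18.12*j^2 - 4.56*j - 5.82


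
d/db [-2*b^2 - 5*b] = -4*b - 5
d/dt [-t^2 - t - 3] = -2*t - 1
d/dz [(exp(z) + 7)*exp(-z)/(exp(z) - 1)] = (-exp(2*z) - 14*exp(z) + 7)*exp(-z)/(exp(2*z) - 2*exp(z) + 1)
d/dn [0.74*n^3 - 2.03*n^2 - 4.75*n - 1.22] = 2.22*n^2 - 4.06*n - 4.75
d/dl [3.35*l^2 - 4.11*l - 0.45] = 6.7*l - 4.11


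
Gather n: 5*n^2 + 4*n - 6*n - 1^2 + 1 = 5*n^2 - 2*n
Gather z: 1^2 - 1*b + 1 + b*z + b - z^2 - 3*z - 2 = -z^2 + z*(b - 3)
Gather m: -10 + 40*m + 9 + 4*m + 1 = 44*m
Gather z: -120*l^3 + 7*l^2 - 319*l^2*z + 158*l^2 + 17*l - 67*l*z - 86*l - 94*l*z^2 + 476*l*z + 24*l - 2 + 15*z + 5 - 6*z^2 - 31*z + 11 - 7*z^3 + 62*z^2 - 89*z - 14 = -120*l^3 + 165*l^2 - 45*l - 7*z^3 + z^2*(56 - 94*l) + z*(-319*l^2 + 409*l - 105)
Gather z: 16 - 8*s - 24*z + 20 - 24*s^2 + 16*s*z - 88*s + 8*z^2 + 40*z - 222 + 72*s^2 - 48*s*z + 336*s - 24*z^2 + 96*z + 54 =48*s^2 + 240*s - 16*z^2 + z*(112 - 32*s) - 132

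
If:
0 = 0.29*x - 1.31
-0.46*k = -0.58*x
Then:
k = 5.70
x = 4.52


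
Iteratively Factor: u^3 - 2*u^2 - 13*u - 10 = (u + 2)*(u^2 - 4*u - 5) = (u - 5)*(u + 2)*(u + 1)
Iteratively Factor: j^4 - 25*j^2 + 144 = (j + 4)*(j^3 - 4*j^2 - 9*j + 36) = (j - 4)*(j + 4)*(j^2 - 9) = (j - 4)*(j - 3)*(j + 4)*(j + 3)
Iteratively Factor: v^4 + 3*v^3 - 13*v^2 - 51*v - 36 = (v + 1)*(v^3 + 2*v^2 - 15*v - 36) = (v + 1)*(v + 3)*(v^2 - v - 12) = (v - 4)*(v + 1)*(v + 3)*(v + 3)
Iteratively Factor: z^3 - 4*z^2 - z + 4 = (z - 4)*(z^2 - 1) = (z - 4)*(z - 1)*(z + 1)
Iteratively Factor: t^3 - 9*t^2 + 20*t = (t - 4)*(t^2 - 5*t) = t*(t - 4)*(t - 5)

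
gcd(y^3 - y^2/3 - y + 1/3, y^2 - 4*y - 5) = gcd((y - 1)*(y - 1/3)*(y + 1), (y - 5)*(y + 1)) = y + 1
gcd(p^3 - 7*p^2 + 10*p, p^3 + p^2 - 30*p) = p^2 - 5*p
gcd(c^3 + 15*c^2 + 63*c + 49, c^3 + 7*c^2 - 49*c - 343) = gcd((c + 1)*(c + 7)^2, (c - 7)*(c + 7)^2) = c^2 + 14*c + 49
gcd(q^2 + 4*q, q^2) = q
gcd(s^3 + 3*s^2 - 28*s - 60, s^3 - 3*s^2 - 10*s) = s^2 - 3*s - 10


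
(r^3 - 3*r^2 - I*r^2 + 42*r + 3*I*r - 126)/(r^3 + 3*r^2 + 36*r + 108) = (r^2 + r*(-3 - 7*I) + 21*I)/(r^2 + r*(3 - 6*I) - 18*I)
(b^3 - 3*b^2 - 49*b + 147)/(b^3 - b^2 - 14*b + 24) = (b^2 - 49)/(b^2 + 2*b - 8)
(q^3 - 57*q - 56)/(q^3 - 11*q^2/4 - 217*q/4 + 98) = 4*(q + 1)/(4*q - 7)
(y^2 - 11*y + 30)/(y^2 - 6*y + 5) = (y - 6)/(y - 1)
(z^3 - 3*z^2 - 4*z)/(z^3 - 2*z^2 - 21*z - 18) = z*(z - 4)/(z^2 - 3*z - 18)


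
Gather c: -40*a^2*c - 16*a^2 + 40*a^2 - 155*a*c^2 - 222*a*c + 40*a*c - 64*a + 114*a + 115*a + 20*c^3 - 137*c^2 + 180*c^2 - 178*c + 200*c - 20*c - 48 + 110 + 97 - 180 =24*a^2 + 165*a + 20*c^3 + c^2*(43 - 155*a) + c*(-40*a^2 - 182*a + 2) - 21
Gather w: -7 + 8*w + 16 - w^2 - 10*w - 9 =-w^2 - 2*w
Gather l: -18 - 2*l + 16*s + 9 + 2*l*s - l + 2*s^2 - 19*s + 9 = l*(2*s - 3) + 2*s^2 - 3*s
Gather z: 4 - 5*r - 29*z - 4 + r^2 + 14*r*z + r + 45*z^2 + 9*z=r^2 - 4*r + 45*z^2 + z*(14*r - 20)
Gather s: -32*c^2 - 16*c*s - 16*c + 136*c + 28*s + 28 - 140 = -32*c^2 + 120*c + s*(28 - 16*c) - 112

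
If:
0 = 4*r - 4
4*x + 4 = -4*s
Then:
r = 1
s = -x - 1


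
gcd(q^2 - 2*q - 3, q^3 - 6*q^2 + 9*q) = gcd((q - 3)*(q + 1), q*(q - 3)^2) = q - 3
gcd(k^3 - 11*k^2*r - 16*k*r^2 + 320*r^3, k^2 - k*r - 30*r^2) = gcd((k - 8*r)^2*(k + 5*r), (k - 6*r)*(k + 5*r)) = k + 5*r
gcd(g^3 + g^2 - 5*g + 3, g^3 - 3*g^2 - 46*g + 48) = g - 1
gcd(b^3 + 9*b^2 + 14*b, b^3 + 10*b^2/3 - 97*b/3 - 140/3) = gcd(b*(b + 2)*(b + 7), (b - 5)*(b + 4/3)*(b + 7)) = b + 7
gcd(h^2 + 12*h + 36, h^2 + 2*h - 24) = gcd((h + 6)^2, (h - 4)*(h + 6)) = h + 6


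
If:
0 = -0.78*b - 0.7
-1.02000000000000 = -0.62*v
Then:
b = -0.90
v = 1.65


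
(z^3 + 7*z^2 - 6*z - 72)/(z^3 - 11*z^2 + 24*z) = (z^2 + 10*z + 24)/(z*(z - 8))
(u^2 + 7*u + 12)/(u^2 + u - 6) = (u + 4)/(u - 2)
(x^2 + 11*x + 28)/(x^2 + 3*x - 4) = (x + 7)/(x - 1)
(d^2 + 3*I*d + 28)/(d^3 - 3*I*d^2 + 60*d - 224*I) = (d + 7*I)/(d^2 + I*d + 56)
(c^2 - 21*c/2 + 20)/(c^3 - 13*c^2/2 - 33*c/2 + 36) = (2*c - 5)/(2*c^2 + 3*c - 9)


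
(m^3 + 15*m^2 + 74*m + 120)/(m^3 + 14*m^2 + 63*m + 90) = (m + 4)/(m + 3)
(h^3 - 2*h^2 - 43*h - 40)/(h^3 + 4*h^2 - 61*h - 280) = (h + 1)/(h + 7)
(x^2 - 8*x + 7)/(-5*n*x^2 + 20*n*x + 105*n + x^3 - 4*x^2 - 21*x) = (x - 1)/(-5*n*x - 15*n + x^2 + 3*x)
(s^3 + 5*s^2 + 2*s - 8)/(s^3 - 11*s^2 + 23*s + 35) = (s^3 + 5*s^2 + 2*s - 8)/(s^3 - 11*s^2 + 23*s + 35)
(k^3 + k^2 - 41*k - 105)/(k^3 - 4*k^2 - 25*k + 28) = (k^2 + 8*k + 15)/(k^2 + 3*k - 4)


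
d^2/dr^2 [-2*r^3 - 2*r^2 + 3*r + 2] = -12*r - 4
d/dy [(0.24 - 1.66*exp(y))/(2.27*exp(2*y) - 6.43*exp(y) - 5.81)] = (3.7682*exp(2*y) - 1.0896*exp(y) + 11.1878)*exp(y)/(5.1529*exp(4*y) - 29.1922*exp(3*y) + 14.9675*exp(2*y) + 74.7166*exp(y) + 33.7561)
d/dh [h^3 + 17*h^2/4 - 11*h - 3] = 3*h^2 + 17*h/2 - 11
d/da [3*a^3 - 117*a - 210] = 9*a^2 - 117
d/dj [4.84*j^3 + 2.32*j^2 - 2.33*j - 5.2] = 14.52*j^2 + 4.64*j - 2.33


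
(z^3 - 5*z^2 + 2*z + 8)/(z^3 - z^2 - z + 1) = (z^2 - 6*z + 8)/(z^2 - 2*z + 1)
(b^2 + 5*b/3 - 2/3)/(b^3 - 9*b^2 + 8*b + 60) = (b - 1/3)/(b^2 - 11*b + 30)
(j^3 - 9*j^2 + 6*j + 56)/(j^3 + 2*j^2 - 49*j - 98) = (j - 4)/(j + 7)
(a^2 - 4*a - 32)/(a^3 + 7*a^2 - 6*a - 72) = (a - 8)/(a^2 + 3*a - 18)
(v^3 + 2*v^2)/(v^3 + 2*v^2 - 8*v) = v*(v + 2)/(v^2 + 2*v - 8)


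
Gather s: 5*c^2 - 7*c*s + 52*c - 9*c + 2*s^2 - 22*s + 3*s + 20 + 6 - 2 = 5*c^2 + 43*c + 2*s^2 + s*(-7*c - 19) + 24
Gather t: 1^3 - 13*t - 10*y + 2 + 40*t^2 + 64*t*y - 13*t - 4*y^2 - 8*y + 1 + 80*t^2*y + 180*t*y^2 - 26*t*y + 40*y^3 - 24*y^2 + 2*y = t^2*(80*y + 40) + t*(180*y^2 + 38*y - 26) + 40*y^3 - 28*y^2 - 16*y + 4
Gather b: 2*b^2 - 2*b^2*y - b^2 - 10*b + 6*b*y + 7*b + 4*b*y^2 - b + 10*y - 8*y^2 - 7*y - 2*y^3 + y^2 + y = b^2*(1 - 2*y) + b*(4*y^2 + 6*y - 4) - 2*y^3 - 7*y^2 + 4*y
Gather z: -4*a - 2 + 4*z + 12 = -4*a + 4*z + 10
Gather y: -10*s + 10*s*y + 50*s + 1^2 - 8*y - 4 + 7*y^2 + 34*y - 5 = 40*s + 7*y^2 + y*(10*s + 26) - 8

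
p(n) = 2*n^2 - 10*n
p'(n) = 4*n - 10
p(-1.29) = 16.23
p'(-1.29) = -15.16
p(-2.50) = 37.50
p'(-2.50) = -20.00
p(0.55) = -4.90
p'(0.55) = -7.80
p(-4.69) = 90.89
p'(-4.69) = -28.76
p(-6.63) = 154.21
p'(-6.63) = -36.52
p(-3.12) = 50.67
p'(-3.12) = -22.48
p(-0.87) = 10.21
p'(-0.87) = -13.48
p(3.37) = -10.99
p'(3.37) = 3.48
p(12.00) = 168.00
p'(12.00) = 38.00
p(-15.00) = 600.00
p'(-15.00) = -70.00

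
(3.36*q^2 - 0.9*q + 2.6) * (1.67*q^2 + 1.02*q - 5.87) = 5.6112*q^4 + 1.9242*q^3 - 16.2992*q^2 + 7.935*q - 15.262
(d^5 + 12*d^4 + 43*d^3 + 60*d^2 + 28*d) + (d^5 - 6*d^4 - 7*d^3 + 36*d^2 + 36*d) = 2*d^5 + 6*d^4 + 36*d^3 + 96*d^2 + 64*d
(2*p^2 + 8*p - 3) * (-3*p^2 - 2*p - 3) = -6*p^4 - 28*p^3 - 13*p^2 - 18*p + 9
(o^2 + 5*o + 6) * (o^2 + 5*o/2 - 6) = o^4 + 15*o^3/2 + 25*o^2/2 - 15*o - 36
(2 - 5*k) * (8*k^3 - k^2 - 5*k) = -40*k^4 + 21*k^3 + 23*k^2 - 10*k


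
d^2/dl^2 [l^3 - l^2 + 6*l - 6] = 6*l - 2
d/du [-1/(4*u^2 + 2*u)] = (4*u + 1)/(2*u^2*(2*u + 1)^2)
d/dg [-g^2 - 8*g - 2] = -2*g - 8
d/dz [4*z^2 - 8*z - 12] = 8*z - 8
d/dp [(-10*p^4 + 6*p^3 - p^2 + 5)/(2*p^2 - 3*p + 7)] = (-40*p^5 + 102*p^4 - 316*p^3 + 129*p^2 - 34*p + 15)/(4*p^4 - 12*p^3 + 37*p^2 - 42*p + 49)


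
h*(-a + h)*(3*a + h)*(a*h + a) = -3*a^3*h^2 - 3*a^3*h + 2*a^2*h^3 + 2*a^2*h^2 + a*h^4 + a*h^3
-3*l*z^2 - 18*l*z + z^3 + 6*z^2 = z*(-3*l + z)*(z + 6)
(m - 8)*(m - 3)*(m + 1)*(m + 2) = m^4 - 8*m^3 - 7*m^2 + 50*m + 48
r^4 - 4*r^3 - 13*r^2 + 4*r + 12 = (r - 6)*(r - 1)*(r + 1)*(r + 2)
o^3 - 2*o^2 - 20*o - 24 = (o - 6)*(o + 2)^2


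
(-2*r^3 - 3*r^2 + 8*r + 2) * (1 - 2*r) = 4*r^4 + 4*r^3 - 19*r^2 + 4*r + 2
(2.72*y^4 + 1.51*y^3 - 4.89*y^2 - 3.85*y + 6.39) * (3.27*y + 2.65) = 8.8944*y^5 + 12.1457*y^4 - 11.9888*y^3 - 25.548*y^2 + 10.6928*y + 16.9335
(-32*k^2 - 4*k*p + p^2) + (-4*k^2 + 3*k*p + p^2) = -36*k^2 - k*p + 2*p^2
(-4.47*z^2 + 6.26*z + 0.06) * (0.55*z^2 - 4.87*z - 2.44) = -2.4585*z^4 + 25.2119*z^3 - 19.5464*z^2 - 15.5666*z - 0.1464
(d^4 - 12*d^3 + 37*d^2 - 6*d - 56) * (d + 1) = d^5 - 11*d^4 + 25*d^3 + 31*d^2 - 62*d - 56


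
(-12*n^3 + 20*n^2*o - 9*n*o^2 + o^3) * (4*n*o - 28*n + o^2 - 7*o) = -48*n^4*o + 336*n^4 + 68*n^3*o^2 - 476*n^3*o - 16*n^2*o^3 + 112*n^2*o^2 - 5*n*o^4 + 35*n*o^3 + o^5 - 7*o^4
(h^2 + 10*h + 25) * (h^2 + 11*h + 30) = h^4 + 21*h^3 + 165*h^2 + 575*h + 750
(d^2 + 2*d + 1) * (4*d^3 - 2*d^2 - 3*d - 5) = 4*d^5 + 6*d^4 - 3*d^3 - 13*d^2 - 13*d - 5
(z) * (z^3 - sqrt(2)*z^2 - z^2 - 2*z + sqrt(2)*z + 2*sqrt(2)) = z^4 - sqrt(2)*z^3 - z^3 - 2*z^2 + sqrt(2)*z^2 + 2*sqrt(2)*z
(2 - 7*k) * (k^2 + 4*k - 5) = -7*k^3 - 26*k^2 + 43*k - 10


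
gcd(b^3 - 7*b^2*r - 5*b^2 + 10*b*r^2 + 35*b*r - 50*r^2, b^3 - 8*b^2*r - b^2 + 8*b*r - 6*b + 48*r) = 1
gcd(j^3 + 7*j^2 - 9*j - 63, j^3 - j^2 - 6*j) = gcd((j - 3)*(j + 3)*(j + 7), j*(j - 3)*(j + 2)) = j - 3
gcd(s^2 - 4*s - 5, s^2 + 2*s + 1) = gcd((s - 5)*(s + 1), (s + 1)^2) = s + 1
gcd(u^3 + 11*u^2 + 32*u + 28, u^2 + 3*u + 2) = u + 2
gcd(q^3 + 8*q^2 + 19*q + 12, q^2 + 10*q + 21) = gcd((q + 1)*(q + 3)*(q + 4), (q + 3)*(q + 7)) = q + 3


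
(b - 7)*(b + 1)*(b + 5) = b^3 - b^2 - 37*b - 35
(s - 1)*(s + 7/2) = s^2 + 5*s/2 - 7/2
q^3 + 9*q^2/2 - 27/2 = (q - 3/2)*(q + 3)^2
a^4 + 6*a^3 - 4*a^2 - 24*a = a*(a - 2)*(a + 2)*(a + 6)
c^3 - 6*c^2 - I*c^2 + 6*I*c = c*(c - 6)*(c - I)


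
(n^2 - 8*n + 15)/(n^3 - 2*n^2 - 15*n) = (n - 3)/(n*(n + 3))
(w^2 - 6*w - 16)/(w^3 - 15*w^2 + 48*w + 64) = (w + 2)/(w^2 - 7*w - 8)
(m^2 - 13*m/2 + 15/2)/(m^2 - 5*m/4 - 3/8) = 4*(m - 5)/(4*m + 1)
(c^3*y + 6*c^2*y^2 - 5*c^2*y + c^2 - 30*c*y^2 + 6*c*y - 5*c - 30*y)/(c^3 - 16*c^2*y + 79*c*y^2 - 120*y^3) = (c^3*y + 6*c^2*y^2 - 5*c^2*y + c^2 - 30*c*y^2 + 6*c*y - 5*c - 30*y)/(c^3 - 16*c^2*y + 79*c*y^2 - 120*y^3)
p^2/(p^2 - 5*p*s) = p/(p - 5*s)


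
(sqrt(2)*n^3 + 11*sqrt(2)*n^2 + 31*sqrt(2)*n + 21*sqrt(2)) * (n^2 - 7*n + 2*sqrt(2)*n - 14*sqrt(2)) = sqrt(2)*n^5 + 4*n^4 + 4*sqrt(2)*n^4 - 46*sqrt(2)*n^3 + 16*n^3 - 196*sqrt(2)*n^2 - 184*n^2 - 784*n - 147*sqrt(2)*n - 588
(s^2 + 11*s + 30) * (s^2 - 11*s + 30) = s^4 - 61*s^2 + 900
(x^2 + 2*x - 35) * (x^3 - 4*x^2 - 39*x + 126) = x^5 - 2*x^4 - 82*x^3 + 188*x^2 + 1617*x - 4410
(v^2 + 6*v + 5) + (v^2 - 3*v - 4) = 2*v^2 + 3*v + 1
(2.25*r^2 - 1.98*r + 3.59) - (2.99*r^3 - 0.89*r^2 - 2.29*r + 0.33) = -2.99*r^3 + 3.14*r^2 + 0.31*r + 3.26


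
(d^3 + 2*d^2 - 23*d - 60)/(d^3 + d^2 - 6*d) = (d^2 - d - 20)/(d*(d - 2))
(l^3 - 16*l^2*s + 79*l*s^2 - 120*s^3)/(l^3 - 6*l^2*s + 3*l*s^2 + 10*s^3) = (-l^2 + 11*l*s - 24*s^2)/(-l^2 + l*s + 2*s^2)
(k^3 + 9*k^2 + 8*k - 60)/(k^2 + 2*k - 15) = (k^2 + 4*k - 12)/(k - 3)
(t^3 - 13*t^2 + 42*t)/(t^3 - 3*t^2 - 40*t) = (-t^2 + 13*t - 42)/(-t^2 + 3*t + 40)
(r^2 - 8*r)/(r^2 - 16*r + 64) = r/(r - 8)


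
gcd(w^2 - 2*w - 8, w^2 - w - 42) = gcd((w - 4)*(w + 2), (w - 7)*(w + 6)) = 1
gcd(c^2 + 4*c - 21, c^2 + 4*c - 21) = c^2 + 4*c - 21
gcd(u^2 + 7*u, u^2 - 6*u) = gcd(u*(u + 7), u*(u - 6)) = u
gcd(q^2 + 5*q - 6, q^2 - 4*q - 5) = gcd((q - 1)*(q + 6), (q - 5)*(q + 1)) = 1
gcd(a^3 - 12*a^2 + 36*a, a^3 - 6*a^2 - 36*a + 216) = a^2 - 12*a + 36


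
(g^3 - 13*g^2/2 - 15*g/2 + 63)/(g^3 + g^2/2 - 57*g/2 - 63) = (2*g - 7)/(2*g + 7)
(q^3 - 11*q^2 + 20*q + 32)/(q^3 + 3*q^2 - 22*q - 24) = (q - 8)/(q + 6)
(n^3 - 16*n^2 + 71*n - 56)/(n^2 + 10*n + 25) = (n^3 - 16*n^2 + 71*n - 56)/(n^2 + 10*n + 25)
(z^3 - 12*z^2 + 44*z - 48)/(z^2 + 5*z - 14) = (z^2 - 10*z + 24)/(z + 7)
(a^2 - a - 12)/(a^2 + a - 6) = (a - 4)/(a - 2)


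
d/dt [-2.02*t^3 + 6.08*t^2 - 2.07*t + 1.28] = -6.06*t^2 + 12.16*t - 2.07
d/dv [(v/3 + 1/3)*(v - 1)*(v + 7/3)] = v^2 + 14*v/9 - 1/3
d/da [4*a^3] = 12*a^2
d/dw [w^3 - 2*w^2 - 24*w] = 3*w^2 - 4*w - 24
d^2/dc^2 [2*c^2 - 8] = 4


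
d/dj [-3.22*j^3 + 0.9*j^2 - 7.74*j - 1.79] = -9.66*j^2 + 1.8*j - 7.74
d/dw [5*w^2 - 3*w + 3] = 10*w - 3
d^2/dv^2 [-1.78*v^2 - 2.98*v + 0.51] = -3.56000000000000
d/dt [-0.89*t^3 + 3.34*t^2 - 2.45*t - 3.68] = -2.67*t^2 + 6.68*t - 2.45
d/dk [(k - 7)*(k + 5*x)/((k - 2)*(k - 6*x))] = (-(k - 7)*(k - 2)*(k + 5*x) - (k - 7)*(k - 6*x)*(k + 5*x) + (k - 2)*(k - 6*x)*(2*k + 5*x - 7))/((k - 2)^2*(k - 6*x)^2)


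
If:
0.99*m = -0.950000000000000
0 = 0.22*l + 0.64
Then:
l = -2.91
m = -0.96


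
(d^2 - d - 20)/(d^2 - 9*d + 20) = (d + 4)/(d - 4)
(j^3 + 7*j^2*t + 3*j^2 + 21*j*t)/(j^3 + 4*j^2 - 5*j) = (j^2 + 7*j*t + 3*j + 21*t)/(j^2 + 4*j - 5)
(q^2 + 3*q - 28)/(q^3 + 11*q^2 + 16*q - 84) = (q - 4)/(q^2 + 4*q - 12)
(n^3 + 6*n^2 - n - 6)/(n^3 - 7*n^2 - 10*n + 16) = (n^2 + 7*n + 6)/(n^2 - 6*n - 16)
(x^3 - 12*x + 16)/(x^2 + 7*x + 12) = (x^2 - 4*x + 4)/(x + 3)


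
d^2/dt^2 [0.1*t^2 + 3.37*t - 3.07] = 0.200000000000000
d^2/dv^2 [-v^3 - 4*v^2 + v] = -6*v - 8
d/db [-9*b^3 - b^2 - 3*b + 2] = -27*b^2 - 2*b - 3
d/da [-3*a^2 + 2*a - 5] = 2 - 6*a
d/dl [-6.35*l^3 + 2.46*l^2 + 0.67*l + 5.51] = -19.05*l^2 + 4.92*l + 0.67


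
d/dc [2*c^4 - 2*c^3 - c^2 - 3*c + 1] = 8*c^3 - 6*c^2 - 2*c - 3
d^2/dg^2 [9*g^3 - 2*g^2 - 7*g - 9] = 54*g - 4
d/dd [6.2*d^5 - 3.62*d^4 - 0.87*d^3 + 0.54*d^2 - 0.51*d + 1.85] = 31.0*d^4 - 14.48*d^3 - 2.61*d^2 + 1.08*d - 0.51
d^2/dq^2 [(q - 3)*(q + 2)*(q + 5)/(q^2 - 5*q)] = 4*(17*q^3 - 45*q^2 + 225*q - 375)/(q^3*(q^3 - 15*q^2 + 75*q - 125))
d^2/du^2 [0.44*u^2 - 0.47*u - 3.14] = 0.880000000000000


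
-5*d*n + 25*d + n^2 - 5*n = (-5*d + n)*(n - 5)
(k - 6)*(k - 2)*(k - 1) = k^3 - 9*k^2 + 20*k - 12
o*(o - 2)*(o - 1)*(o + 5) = o^4 + 2*o^3 - 13*o^2 + 10*o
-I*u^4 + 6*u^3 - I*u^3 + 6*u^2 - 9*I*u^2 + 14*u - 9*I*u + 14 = (u - 2*I)*(u + I)*(u + 7*I)*(-I*u - I)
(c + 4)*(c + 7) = c^2 + 11*c + 28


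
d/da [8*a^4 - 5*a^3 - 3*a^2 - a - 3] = 32*a^3 - 15*a^2 - 6*a - 1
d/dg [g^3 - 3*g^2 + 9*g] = 3*g^2 - 6*g + 9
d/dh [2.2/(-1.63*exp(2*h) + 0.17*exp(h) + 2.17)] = (7.172*exp(h) - 0.374)*exp(h)/(-1.63*exp(2*h) + 0.17*exp(h) + 2.17)^2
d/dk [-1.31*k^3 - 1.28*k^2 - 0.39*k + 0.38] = -3.93*k^2 - 2.56*k - 0.39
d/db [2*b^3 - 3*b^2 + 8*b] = 6*b^2 - 6*b + 8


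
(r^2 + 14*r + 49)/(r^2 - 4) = (r^2 + 14*r + 49)/(r^2 - 4)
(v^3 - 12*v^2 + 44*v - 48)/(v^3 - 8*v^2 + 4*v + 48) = (v - 2)/(v + 2)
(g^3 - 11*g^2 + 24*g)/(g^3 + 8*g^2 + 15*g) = (g^2 - 11*g + 24)/(g^2 + 8*g + 15)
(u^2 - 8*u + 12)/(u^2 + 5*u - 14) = (u - 6)/(u + 7)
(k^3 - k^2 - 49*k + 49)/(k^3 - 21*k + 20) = (k^2 - 49)/(k^2 + k - 20)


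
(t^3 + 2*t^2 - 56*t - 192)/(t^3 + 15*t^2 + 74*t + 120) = (t - 8)/(t + 5)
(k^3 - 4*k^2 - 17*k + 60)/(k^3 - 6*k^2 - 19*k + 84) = (k - 5)/(k - 7)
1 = 1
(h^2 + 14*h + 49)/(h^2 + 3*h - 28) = (h + 7)/(h - 4)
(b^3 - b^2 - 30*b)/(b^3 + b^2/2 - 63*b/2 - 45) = 2*b/(2*b + 3)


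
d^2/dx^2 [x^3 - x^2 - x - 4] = 6*x - 2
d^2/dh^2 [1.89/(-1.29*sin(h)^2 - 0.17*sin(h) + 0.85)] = (12.580596*sin(h)^4 + 1.243431*sin(h)^3 - 10.526733*sin(h)^2 - 2.213757*sin(h) - 4.254012)/(1.29*sin(h)^2 + 0.17*sin(h) - 0.85)^3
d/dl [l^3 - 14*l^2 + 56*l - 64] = 3*l^2 - 28*l + 56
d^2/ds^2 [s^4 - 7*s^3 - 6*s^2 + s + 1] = 12*s^2 - 42*s - 12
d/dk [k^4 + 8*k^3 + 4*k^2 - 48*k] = 4*k^3 + 24*k^2 + 8*k - 48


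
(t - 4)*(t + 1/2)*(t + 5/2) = t^3 - t^2 - 43*t/4 - 5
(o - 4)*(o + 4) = o^2 - 16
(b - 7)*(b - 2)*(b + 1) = b^3 - 8*b^2 + 5*b + 14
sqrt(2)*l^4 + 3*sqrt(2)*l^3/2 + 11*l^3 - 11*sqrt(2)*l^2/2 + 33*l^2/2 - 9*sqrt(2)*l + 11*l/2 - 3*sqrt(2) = (l + 1)*(l - sqrt(2)/2)*(l + 6*sqrt(2))*(sqrt(2)*l + sqrt(2)/2)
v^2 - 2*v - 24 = (v - 6)*(v + 4)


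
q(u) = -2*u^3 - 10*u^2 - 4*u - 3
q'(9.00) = -670.00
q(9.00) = -2307.00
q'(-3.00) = 2.00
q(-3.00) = -27.00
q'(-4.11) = -23.15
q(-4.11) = -16.63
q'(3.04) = -120.25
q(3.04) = -163.76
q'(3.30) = -135.34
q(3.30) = -196.97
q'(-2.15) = 11.26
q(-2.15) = -20.75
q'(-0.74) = 7.51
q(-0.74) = -4.71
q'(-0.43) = 3.49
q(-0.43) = -2.97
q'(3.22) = -130.61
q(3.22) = -186.34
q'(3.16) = -127.11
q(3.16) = -178.60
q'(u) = -6*u^2 - 20*u - 4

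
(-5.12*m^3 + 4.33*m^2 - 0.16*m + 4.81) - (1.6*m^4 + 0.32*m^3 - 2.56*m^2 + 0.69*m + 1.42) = -1.6*m^4 - 5.44*m^3 + 6.89*m^2 - 0.85*m + 3.39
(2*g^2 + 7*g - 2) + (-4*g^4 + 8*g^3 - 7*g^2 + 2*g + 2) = -4*g^4 + 8*g^3 - 5*g^2 + 9*g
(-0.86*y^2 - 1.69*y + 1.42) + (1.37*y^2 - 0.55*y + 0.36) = 0.51*y^2 - 2.24*y + 1.78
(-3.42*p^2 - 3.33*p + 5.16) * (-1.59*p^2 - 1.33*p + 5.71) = 5.4378*p^4 + 9.8433*p^3 - 23.3037*p^2 - 25.8771*p + 29.4636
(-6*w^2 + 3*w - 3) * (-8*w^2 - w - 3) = 48*w^4 - 18*w^3 + 39*w^2 - 6*w + 9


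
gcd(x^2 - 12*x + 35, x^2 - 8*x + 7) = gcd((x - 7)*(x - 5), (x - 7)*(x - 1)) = x - 7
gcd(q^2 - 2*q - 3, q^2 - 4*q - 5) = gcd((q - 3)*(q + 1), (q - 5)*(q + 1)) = q + 1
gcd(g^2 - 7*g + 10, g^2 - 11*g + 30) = g - 5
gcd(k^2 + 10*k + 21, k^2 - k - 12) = k + 3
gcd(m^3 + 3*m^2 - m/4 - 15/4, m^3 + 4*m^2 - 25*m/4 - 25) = m + 5/2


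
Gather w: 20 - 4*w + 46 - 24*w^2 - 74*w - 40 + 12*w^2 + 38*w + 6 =-12*w^2 - 40*w + 32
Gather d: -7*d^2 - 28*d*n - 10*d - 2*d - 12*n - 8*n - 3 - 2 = -7*d^2 + d*(-28*n - 12) - 20*n - 5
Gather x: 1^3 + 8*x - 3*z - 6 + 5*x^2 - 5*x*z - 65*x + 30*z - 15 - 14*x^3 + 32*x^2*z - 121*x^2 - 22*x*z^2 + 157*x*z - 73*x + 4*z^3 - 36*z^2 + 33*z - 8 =-14*x^3 + x^2*(32*z - 116) + x*(-22*z^2 + 152*z - 130) + 4*z^3 - 36*z^2 + 60*z - 28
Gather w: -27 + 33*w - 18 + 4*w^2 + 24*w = 4*w^2 + 57*w - 45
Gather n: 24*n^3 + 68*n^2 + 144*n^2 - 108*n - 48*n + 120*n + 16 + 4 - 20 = 24*n^3 + 212*n^2 - 36*n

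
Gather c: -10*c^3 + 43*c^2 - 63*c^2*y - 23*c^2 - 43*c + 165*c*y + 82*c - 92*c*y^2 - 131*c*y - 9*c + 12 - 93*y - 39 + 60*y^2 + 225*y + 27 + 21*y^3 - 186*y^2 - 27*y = -10*c^3 + c^2*(20 - 63*y) + c*(-92*y^2 + 34*y + 30) + 21*y^3 - 126*y^2 + 105*y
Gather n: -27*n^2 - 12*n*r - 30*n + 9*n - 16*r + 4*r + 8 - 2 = -27*n^2 + n*(-12*r - 21) - 12*r + 6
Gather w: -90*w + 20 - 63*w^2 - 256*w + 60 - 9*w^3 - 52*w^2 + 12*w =-9*w^3 - 115*w^2 - 334*w + 80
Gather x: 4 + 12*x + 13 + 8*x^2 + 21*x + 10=8*x^2 + 33*x + 27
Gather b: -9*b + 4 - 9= -9*b - 5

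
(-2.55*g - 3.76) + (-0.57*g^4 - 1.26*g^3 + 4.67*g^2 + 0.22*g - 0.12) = -0.57*g^4 - 1.26*g^3 + 4.67*g^2 - 2.33*g - 3.88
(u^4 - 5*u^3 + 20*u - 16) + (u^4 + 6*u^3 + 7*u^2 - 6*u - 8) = 2*u^4 + u^3 + 7*u^2 + 14*u - 24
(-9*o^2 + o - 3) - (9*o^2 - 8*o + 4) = -18*o^2 + 9*o - 7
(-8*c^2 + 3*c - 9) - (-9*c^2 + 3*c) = c^2 - 9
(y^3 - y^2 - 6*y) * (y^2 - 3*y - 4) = y^5 - 4*y^4 - 7*y^3 + 22*y^2 + 24*y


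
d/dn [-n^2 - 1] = -2*n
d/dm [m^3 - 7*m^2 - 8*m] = 3*m^2 - 14*m - 8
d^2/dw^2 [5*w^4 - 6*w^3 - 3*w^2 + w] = 60*w^2 - 36*w - 6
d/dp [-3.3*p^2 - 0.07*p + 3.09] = -6.6*p - 0.07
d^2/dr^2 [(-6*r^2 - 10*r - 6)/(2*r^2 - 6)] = 2*(-5*r^3 - 36*r^2 - 45*r - 36)/(r^6 - 9*r^4 + 27*r^2 - 27)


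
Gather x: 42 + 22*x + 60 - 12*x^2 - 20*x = -12*x^2 + 2*x + 102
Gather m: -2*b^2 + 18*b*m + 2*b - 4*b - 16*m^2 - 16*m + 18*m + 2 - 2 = -2*b^2 - 2*b - 16*m^2 + m*(18*b + 2)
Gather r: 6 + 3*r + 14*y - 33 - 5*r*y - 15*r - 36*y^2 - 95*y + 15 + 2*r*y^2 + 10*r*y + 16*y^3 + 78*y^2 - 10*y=r*(2*y^2 + 5*y - 12) + 16*y^3 + 42*y^2 - 91*y - 12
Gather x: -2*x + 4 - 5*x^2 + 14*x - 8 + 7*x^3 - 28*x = 7*x^3 - 5*x^2 - 16*x - 4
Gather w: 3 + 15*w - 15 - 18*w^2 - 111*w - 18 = -18*w^2 - 96*w - 30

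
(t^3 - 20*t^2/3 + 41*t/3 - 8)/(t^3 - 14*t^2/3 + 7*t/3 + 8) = (t - 1)/(t + 1)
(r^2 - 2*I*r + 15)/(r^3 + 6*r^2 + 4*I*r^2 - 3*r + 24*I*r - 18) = (r - 5*I)/(r^2 + r*(6 + I) + 6*I)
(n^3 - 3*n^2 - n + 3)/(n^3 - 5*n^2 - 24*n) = (-n^3 + 3*n^2 + n - 3)/(n*(-n^2 + 5*n + 24))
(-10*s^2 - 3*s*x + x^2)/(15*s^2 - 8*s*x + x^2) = (2*s + x)/(-3*s + x)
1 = 1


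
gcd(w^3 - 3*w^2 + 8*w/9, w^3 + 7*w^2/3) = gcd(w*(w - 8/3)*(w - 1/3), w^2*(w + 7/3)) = w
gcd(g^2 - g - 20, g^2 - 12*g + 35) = g - 5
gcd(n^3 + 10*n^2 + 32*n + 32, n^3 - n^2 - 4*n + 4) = n + 2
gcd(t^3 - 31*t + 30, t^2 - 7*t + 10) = t - 5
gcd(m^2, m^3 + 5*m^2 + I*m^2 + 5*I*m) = m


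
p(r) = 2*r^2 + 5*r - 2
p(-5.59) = 32.55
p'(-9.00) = -31.00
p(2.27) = 19.66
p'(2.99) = 16.96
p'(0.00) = 5.00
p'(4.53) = 23.12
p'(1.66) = 11.64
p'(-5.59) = -17.36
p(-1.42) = -5.07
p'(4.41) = 22.64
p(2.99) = 30.83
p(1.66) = 11.81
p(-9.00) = 115.00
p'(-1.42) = -0.68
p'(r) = 4*r + 5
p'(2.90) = 16.60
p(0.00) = -2.00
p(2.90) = 29.32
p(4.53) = 61.69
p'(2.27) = 14.08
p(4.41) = 58.95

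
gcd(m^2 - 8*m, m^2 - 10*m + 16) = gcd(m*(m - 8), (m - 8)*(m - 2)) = m - 8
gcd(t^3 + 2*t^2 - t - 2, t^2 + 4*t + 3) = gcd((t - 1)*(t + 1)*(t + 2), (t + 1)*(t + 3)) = t + 1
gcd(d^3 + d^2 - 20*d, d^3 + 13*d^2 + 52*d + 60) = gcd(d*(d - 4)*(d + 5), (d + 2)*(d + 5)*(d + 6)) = d + 5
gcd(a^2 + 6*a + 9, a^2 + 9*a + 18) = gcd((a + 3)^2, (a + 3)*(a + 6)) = a + 3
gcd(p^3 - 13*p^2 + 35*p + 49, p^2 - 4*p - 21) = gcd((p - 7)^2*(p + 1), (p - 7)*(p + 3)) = p - 7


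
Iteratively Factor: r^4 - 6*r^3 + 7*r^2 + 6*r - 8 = (r - 2)*(r^3 - 4*r^2 - r + 4) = (r - 2)*(r - 1)*(r^2 - 3*r - 4) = (r - 2)*(r - 1)*(r + 1)*(r - 4)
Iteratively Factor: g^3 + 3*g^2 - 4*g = (g - 1)*(g^2 + 4*g) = (g - 1)*(g + 4)*(g)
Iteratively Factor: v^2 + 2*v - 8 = (v - 2)*(v + 4)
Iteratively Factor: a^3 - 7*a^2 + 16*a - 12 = (a - 2)*(a^2 - 5*a + 6) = (a - 3)*(a - 2)*(a - 2)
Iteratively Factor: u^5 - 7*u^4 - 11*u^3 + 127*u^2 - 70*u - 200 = (u - 5)*(u^4 - 2*u^3 - 21*u^2 + 22*u + 40) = (u - 5)*(u + 1)*(u^3 - 3*u^2 - 18*u + 40) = (u - 5)^2*(u + 1)*(u^2 + 2*u - 8) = (u - 5)^2*(u - 2)*(u + 1)*(u + 4)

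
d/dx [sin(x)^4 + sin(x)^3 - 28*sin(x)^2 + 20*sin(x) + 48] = (4*sin(x)^3 + 3*sin(x)^2 - 56*sin(x) + 20)*cos(x)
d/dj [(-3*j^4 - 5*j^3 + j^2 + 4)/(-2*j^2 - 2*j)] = (6*j^5 + 14*j^4 + 10*j^3 - j^2 + 8*j + 4)/(2*j^2*(j^2 + 2*j + 1))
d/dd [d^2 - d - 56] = 2*d - 1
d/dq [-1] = 0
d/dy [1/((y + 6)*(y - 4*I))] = ((-y + 4*I)*(y + 6) - (y - 4*I)^2)/((y + 6)^2*(y - 4*I)^3)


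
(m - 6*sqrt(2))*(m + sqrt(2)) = m^2 - 5*sqrt(2)*m - 12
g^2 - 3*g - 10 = (g - 5)*(g + 2)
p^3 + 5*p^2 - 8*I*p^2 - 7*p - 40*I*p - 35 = (p + 5)*(p - 7*I)*(p - I)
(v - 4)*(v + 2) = v^2 - 2*v - 8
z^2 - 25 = (z - 5)*(z + 5)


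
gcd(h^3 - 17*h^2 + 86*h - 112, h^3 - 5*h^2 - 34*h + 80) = h^2 - 10*h + 16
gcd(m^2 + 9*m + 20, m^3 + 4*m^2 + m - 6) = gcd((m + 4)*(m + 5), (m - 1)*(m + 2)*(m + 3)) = 1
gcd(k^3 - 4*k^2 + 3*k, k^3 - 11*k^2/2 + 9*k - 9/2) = k^2 - 4*k + 3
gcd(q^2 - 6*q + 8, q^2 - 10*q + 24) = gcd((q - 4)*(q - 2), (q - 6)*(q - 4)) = q - 4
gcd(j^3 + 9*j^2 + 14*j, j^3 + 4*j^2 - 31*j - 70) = j^2 + 9*j + 14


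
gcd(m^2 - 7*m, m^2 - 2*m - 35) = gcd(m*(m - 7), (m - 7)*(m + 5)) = m - 7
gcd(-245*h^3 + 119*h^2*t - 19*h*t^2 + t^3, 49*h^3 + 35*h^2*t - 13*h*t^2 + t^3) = 49*h^2 - 14*h*t + t^2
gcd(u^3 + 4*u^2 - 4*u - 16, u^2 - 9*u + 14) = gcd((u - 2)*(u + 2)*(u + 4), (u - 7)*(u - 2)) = u - 2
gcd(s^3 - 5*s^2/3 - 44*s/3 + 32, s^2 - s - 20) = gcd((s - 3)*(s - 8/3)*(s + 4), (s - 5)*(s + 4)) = s + 4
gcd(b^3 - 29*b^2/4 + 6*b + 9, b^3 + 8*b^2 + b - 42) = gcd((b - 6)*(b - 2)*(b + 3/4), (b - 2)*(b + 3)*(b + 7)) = b - 2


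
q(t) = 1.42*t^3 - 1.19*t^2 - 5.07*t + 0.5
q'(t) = 4.26*t^2 - 2.38*t - 5.07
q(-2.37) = -13.07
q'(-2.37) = 24.50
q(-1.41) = 1.30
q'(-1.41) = 6.76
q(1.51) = -4.98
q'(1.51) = 1.05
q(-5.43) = -234.40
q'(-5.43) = 133.46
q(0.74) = -3.33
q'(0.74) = -4.50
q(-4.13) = -98.89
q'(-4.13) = 77.42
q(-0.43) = 2.35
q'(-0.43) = -3.26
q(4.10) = 57.58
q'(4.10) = 56.78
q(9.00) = 893.66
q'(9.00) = 318.57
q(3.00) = 12.92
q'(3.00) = 26.13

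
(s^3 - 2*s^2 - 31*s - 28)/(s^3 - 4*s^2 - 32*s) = (s^2 - 6*s - 7)/(s*(s - 8))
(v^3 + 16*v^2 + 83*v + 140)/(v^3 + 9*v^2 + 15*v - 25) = (v^2 + 11*v + 28)/(v^2 + 4*v - 5)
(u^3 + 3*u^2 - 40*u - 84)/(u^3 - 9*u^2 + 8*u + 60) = (u + 7)/(u - 5)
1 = 1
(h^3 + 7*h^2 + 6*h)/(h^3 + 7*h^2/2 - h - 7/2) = 2*h*(h + 6)/(2*h^2 + 5*h - 7)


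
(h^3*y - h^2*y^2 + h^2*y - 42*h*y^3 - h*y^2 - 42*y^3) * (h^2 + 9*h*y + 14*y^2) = h^5*y + 8*h^4*y^2 + h^4*y - 37*h^3*y^3 + 8*h^3*y^2 - 392*h^2*y^4 - 37*h^2*y^3 - 588*h*y^5 - 392*h*y^4 - 588*y^5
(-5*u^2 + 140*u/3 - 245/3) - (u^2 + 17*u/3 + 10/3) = -6*u^2 + 41*u - 85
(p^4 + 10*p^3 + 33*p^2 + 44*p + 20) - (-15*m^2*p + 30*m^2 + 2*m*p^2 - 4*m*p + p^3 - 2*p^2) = 15*m^2*p - 30*m^2 - 2*m*p^2 + 4*m*p + p^4 + 9*p^3 + 35*p^2 + 44*p + 20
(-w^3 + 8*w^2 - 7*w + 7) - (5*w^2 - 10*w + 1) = -w^3 + 3*w^2 + 3*w + 6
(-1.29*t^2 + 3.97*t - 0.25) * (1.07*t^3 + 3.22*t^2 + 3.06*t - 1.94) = -1.3803*t^5 + 0.0941000000000001*t^4 + 8.5685*t^3 + 13.8458*t^2 - 8.4668*t + 0.485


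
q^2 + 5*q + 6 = (q + 2)*(q + 3)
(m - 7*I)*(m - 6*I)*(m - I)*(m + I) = m^4 - 13*I*m^3 - 41*m^2 - 13*I*m - 42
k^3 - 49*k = k*(k - 7)*(k + 7)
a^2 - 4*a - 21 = (a - 7)*(a + 3)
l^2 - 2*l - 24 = (l - 6)*(l + 4)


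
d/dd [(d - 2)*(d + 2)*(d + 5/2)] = 3*d^2 + 5*d - 4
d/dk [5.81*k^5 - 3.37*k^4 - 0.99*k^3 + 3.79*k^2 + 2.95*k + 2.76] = 29.05*k^4 - 13.48*k^3 - 2.97*k^2 + 7.58*k + 2.95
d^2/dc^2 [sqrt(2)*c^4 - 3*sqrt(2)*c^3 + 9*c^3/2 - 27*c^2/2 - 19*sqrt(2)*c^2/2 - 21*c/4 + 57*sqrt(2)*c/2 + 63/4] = 12*sqrt(2)*c^2 - 18*sqrt(2)*c + 27*c - 27 - 19*sqrt(2)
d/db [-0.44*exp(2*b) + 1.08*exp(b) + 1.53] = (1.08 - 0.88*exp(b))*exp(b)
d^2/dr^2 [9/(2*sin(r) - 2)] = -(9*sin(r) + 18)/(2*(sin(r) - 1)^2)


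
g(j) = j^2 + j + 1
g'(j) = 2*j + 1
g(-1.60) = 1.96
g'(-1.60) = -2.20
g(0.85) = 2.57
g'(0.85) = 2.70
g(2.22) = 8.15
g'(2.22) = 5.44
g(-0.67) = 0.78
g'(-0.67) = -0.34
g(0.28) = 1.36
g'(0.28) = 1.56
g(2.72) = 11.12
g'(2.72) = 6.44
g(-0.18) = 0.85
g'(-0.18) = 0.64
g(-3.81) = 11.71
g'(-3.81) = -6.62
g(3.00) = 13.00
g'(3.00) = 7.00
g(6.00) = 43.00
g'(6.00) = 13.00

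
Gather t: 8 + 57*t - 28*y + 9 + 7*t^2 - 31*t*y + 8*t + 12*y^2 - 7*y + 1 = 7*t^2 + t*(65 - 31*y) + 12*y^2 - 35*y + 18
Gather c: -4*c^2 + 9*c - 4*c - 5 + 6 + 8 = -4*c^2 + 5*c + 9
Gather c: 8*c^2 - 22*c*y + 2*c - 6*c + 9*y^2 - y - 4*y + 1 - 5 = 8*c^2 + c*(-22*y - 4) + 9*y^2 - 5*y - 4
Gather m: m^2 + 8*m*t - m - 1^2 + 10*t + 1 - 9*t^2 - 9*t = m^2 + m*(8*t - 1) - 9*t^2 + t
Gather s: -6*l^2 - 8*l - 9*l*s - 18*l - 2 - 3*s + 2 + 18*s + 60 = -6*l^2 - 26*l + s*(15 - 9*l) + 60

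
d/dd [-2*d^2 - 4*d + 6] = -4*d - 4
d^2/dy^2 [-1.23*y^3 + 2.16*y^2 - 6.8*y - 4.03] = 4.32 - 7.38*y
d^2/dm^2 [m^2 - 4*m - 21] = 2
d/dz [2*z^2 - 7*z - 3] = 4*z - 7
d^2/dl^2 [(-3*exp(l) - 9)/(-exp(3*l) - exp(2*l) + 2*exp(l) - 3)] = (12*exp(6*l) + 90*exp(5*l) + 126*exp(4*l) - 111*exp(3*l) - 351*exp(2*l) - 54*exp(l) + 81)*exp(l)/(exp(9*l) + 3*exp(8*l) - 3*exp(7*l) - 2*exp(6*l) + 24*exp(5*l) - 15*exp(4*l) - 17*exp(3*l) + 63*exp(2*l) - 54*exp(l) + 27)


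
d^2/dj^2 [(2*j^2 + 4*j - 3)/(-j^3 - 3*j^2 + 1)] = 2*(-2*j^6 - 12*j^5 - 18*j^4 + 22*j^3 + 39*j^2 - 27*j + 7)/(j^9 + 9*j^8 + 27*j^7 + 24*j^6 - 18*j^5 - 27*j^4 + 3*j^3 + 9*j^2 - 1)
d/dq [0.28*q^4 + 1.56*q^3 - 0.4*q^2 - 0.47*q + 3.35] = 1.12*q^3 + 4.68*q^2 - 0.8*q - 0.47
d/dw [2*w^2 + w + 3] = 4*w + 1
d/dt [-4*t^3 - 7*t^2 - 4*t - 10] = -12*t^2 - 14*t - 4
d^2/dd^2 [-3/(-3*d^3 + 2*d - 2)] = 6*(-9*d*(3*d^3 - 2*d + 2) + (9*d^2 - 2)^2)/(3*d^3 - 2*d + 2)^3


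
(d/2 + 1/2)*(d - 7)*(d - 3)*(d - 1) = d^4/2 - 5*d^3 + 10*d^2 + 5*d - 21/2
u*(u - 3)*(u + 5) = u^3 + 2*u^2 - 15*u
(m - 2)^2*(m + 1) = m^3 - 3*m^2 + 4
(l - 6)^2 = l^2 - 12*l + 36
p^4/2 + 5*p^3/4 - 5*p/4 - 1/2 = (p/2 + 1/2)*(p - 1)*(p + 1/2)*(p + 2)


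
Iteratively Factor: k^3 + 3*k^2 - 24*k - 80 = (k + 4)*(k^2 - k - 20) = (k + 4)^2*(k - 5)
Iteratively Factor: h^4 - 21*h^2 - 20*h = (h - 5)*(h^3 + 5*h^2 + 4*h) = (h - 5)*(h + 1)*(h^2 + 4*h) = h*(h - 5)*(h + 1)*(h + 4)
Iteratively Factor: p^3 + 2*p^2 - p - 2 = (p + 2)*(p^2 - 1) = (p - 1)*(p + 2)*(p + 1)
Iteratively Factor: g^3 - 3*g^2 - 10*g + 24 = (g + 3)*(g^2 - 6*g + 8) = (g - 4)*(g + 3)*(g - 2)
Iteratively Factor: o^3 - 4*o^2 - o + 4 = (o - 1)*(o^2 - 3*o - 4) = (o - 1)*(o + 1)*(o - 4)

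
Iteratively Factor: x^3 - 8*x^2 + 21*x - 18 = (x - 3)*(x^2 - 5*x + 6) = (x - 3)*(x - 2)*(x - 3)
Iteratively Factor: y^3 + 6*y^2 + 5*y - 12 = (y - 1)*(y^2 + 7*y + 12) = (y - 1)*(y + 3)*(y + 4)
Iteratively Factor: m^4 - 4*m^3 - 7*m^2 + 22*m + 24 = (m + 2)*(m^3 - 6*m^2 + 5*m + 12) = (m - 3)*(m + 2)*(m^2 - 3*m - 4) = (m - 4)*(m - 3)*(m + 2)*(m + 1)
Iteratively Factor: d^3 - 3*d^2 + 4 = (d - 2)*(d^2 - d - 2) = (d - 2)*(d + 1)*(d - 2)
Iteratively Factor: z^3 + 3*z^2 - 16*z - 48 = (z - 4)*(z^2 + 7*z + 12) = (z - 4)*(z + 3)*(z + 4)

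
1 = 1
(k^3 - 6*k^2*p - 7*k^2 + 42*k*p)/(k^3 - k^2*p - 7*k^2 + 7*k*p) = (-k + 6*p)/(-k + p)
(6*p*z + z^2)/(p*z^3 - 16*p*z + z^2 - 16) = z*(6*p + z)/(p*z^3 - 16*p*z + z^2 - 16)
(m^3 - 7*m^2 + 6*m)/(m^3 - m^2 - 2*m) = (-m^2 + 7*m - 6)/(-m^2 + m + 2)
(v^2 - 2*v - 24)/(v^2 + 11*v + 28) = (v - 6)/(v + 7)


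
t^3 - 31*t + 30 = (t - 5)*(t - 1)*(t + 6)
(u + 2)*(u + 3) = u^2 + 5*u + 6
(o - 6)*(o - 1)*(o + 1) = o^3 - 6*o^2 - o + 6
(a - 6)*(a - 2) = a^2 - 8*a + 12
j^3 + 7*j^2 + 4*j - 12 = (j - 1)*(j + 2)*(j + 6)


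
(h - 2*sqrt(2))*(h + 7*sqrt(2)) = h^2 + 5*sqrt(2)*h - 28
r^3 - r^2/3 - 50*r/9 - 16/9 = (r - 8/3)*(r + 1/3)*(r + 2)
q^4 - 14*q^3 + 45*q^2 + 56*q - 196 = (q - 7)^2*(q - 2)*(q + 2)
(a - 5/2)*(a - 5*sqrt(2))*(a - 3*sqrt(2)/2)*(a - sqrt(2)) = a^4 - 15*sqrt(2)*a^3/2 - 5*a^3/2 + 75*sqrt(2)*a^2/4 + 28*a^2 - 70*a - 15*sqrt(2)*a + 75*sqrt(2)/2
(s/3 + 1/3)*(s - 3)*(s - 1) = s^3/3 - s^2 - s/3 + 1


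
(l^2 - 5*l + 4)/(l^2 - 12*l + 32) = (l - 1)/(l - 8)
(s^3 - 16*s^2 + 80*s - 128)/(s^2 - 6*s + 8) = (s^2 - 12*s + 32)/(s - 2)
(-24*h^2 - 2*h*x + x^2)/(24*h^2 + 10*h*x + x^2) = (-6*h + x)/(6*h + x)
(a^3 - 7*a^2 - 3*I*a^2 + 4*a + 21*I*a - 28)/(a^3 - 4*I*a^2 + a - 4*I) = (a - 7)/(a - I)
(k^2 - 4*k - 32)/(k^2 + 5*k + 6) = (k^2 - 4*k - 32)/(k^2 + 5*k + 6)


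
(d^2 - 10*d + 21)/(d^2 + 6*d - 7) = (d^2 - 10*d + 21)/(d^2 + 6*d - 7)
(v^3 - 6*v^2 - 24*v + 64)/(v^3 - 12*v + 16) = (v - 8)/(v - 2)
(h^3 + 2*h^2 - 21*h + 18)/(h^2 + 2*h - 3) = (h^2 + 3*h - 18)/(h + 3)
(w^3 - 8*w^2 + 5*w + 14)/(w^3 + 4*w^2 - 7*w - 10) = (w - 7)/(w + 5)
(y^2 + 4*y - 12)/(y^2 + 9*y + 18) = (y - 2)/(y + 3)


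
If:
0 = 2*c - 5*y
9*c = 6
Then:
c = 2/3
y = 4/15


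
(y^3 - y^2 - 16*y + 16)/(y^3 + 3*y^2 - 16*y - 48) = (y - 1)/(y + 3)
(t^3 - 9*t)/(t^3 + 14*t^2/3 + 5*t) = 3*(t - 3)/(3*t + 5)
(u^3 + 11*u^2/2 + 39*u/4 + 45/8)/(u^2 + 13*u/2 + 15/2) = (u^2 + 4*u + 15/4)/(u + 5)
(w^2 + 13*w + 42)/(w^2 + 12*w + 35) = (w + 6)/(w + 5)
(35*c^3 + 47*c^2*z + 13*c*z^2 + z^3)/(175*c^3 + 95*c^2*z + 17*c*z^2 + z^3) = (c + z)/(5*c + z)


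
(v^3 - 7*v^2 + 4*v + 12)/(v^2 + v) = v - 8 + 12/v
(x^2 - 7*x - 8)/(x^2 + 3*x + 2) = (x - 8)/(x + 2)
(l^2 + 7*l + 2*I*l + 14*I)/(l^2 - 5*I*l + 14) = (l + 7)/(l - 7*I)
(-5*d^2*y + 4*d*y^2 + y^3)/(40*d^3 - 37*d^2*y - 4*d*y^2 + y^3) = y/(-8*d + y)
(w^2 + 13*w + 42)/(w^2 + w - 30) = (w + 7)/(w - 5)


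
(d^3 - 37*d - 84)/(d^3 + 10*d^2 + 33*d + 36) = (d - 7)/(d + 3)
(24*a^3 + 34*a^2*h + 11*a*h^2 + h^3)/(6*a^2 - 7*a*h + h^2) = (24*a^3 + 34*a^2*h + 11*a*h^2 + h^3)/(6*a^2 - 7*a*h + h^2)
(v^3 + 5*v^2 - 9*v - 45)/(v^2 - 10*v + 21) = (v^2 + 8*v + 15)/(v - 7)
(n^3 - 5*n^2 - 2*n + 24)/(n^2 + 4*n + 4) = (n^2 - 7*n + 12)/(n + 2)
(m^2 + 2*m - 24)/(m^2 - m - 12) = (m + 6)/(m + 3)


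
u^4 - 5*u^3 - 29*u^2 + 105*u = u*(u - 7)*(u - 3)*(u + 5)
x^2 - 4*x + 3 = (x - 3)*(x - 1)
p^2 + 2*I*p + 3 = (p - I)*(p + 3*I)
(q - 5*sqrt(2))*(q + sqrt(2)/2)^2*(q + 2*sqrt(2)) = q^4 - 2*sqrt(2)*q^3 - 51*q^2/2 - 43*sqrt(2)*q/2 - 10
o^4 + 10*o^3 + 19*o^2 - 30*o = o*(o - 1)*(o + 5)*(o + 6)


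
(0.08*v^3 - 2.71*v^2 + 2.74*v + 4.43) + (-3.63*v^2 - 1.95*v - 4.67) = 0.08*v^3 - 6.34*v^2 + 0.79*v - 0.24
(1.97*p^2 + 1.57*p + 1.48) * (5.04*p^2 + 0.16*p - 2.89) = 9.9288*p^4 + 8.228*p^3 + 2.0171*p^2 - 4.3005*p - 4.2772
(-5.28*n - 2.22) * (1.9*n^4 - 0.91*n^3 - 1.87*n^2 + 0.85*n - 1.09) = -10.032*n^5 + 0.5868*n^4 + 11.8938*n^3 - 0.3366*n^2 + 3.8682*n + 2.4198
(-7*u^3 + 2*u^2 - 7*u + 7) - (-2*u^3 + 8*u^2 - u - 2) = -5*u^3 - 6*u^2 - 6*u + 9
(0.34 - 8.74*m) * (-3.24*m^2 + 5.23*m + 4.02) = 28.3176*m^3 - 46.8118*m^2 - 33.3566*m + 1.3668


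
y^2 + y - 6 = (y - 2)*(y + 3)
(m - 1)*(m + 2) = m^2 + m - 2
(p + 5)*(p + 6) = p^2 + 11*p + 30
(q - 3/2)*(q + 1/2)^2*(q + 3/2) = q^4 + q^3 - 2*q^2 - 9*q/4 - 9/16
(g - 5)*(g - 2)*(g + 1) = g^3 - 6*g^2 + 3*g + 10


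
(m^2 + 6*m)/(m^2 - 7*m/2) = 2*(m + 6)/(2*m - 7)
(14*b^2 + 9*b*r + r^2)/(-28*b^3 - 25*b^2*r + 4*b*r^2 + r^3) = (2*b + r)/(-4*b^2 - 3*b*r + r^2)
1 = 1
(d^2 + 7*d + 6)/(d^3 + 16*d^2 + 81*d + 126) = (d + 1)/(d^2 + 10*d + 21)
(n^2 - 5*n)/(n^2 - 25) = n/(n + 5)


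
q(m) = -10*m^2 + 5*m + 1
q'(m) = 5 - 20*m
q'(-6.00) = 125.00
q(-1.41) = -25.93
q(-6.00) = -389.00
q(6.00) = -329.00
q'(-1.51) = 35.20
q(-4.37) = -211.82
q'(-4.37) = 92.40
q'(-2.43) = 53.60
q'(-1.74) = 39.80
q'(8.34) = -161.80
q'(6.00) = -115.00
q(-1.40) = -25.60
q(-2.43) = -70.20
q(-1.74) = -37.98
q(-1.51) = -29.35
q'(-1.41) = 33.20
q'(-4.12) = 87.40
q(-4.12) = -189.34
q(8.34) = -652.86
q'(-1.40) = 33.00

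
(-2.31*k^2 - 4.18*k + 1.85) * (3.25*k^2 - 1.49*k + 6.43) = -7.5075*k^4 - 10.1431*k^3 - 2.6126*k^2 - 29.6339*k + 11.8955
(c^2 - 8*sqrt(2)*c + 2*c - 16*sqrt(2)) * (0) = 0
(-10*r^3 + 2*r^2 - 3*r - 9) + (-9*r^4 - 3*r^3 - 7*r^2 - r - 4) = -9*r^4 - 13*r^3 - 5*r^2 - 4*r - 13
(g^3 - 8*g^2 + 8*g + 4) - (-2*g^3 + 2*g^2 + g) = 3*g^3 - 10*g^2 + 7*g + 4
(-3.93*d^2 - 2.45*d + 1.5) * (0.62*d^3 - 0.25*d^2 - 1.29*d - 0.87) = -2.4366*d^5 - 0.5365*d^4 + 6.6122*d^3 + 6.2046*d^2 + 0.1965*d - 1.305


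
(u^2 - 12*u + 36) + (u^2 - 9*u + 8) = 2*u^2 - 21*u + 44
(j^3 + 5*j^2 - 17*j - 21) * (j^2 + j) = j^5 + 6*j^4 - 12*j^3 - 38*j^2 - 21*j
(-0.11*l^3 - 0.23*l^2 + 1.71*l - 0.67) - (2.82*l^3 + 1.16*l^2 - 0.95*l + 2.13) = -2.93*l^3 - 1.39*l^2 + 2.66*l - 2.8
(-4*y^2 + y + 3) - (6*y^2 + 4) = -10*y^2 + y - 1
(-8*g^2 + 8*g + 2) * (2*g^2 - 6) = -16*g^4 + 16*g^3 + 52*g^2 - 48*g - 12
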